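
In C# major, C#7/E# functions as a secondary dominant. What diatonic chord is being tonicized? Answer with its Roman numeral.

IV

The chord is a dominant seventh chord on C#.
A dominant resolves down a perfect fifth: C# → F#. In C# major, F# is scale degree 4, i.e. IV.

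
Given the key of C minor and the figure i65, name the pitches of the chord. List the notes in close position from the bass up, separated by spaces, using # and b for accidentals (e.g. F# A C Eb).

In C minor, the tonic is C, and the diatonic chord built there is a minor seventh chord.
Stacking thirds from C gives C-Eb-G-Bb.
With the 65 figure the chord is in first inversion; from the bass Eb upward in close position it reads Eb-G-Bb-C.

Eb G Bb C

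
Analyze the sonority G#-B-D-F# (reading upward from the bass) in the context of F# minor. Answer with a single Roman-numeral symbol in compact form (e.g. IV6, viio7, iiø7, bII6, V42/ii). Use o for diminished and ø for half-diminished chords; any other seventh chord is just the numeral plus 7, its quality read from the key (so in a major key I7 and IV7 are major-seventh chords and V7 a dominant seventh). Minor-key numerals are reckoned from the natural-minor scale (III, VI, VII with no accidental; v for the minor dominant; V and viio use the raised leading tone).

Stacked in thirds the chord is G#-B-D-F#: a half-diminished seventh chord on G#.
In F# minor, G# is the supertonic; the diatonic half-diminished seventh chord there is iiø7.

iiø7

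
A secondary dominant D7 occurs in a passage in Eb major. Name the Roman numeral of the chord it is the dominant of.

iii

The chord is a dominant seventh chord on D.
A dominant resolves down a perfect fifth: D → G. In Eb major, G is scale degree 3, i.e. iii.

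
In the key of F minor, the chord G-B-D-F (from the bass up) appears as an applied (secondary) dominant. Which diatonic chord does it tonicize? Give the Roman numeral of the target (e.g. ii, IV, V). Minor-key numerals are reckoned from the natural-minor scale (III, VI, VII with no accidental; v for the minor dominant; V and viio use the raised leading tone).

The chord is a dominant seventh chord on G.
A dominant resolves down a perfect fifth: G → C. In F minor, C is scale degree 5, i.e. V.

V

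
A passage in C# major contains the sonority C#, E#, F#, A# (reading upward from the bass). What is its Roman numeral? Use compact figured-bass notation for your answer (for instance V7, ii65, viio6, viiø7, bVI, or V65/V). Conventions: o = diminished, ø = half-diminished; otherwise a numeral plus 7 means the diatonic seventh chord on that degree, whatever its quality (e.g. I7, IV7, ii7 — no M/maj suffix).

The pitches F#-A#-C#-E# form a major seventh chord rooted on F#.
In C# major, F# is the subdominant; the diatonic major seventh chord there is IV7.
With C# in the bass the chord is in second inversion, so the figured bass is 43.

IV43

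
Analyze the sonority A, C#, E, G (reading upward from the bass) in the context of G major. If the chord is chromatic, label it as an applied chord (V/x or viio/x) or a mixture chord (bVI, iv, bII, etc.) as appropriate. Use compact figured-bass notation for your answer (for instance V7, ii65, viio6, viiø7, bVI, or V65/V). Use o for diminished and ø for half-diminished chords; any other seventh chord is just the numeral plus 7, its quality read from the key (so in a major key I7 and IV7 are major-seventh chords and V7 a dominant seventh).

V7/V

Stacked in thirds the chord is A-C#-E-G: a dominant seventh chord on A.
A is not a diatonic chord root with this quality in G major, but it lies a perfect fifth above D (V), so the chord functions as an applied dominant of V.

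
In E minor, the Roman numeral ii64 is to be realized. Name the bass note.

C#

ii in E minor has root F#; the chord is F#-A-C#.
The figure 64 means second inversion — the fifth is in the bass.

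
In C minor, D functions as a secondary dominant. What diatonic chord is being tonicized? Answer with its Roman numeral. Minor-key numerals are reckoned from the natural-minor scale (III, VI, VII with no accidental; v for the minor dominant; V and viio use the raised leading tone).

V

The chord is a major triad on D.
A dominant resolves down a perfect fifth: D → G. In C minor, G is scale degree 5, i.e. V.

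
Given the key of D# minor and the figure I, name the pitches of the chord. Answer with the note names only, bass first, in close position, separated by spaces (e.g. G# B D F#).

D# F## A#

I is the major tonic (Picardy third), borrowed from the parallel major. In D# minor that root is D#.
So the chord is D#-F##-A#.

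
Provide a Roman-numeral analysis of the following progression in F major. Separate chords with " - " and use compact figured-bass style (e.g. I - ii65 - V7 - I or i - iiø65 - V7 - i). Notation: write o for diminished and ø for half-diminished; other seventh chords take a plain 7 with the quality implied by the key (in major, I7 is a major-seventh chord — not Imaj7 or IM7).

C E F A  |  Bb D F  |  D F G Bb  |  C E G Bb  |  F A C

I43 - IV - ii43 - V7 - I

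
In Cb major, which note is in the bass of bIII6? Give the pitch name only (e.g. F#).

Gb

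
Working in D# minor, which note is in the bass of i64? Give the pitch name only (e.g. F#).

A#

i in D# minor has root D#; the chord is D#-F#-A#.
The figure 64 means second inversion — the fifth is in the bass.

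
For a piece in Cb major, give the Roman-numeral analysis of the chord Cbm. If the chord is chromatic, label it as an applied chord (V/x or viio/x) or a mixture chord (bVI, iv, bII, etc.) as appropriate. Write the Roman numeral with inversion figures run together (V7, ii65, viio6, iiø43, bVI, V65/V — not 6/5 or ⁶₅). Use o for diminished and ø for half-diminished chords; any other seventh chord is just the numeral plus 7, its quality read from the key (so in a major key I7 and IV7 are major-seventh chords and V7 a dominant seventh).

i

The pitches Cb-Ebb-Gb form a minor triad rooted on Cb.
Cb is the first degree of Cb major. This is the minor tonic, borrowed from the parallel minor.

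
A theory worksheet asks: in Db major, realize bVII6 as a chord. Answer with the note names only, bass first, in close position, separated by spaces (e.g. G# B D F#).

Eb Gb Cb

Scale degree 7 in Db major is C; lowering it a half step gives Cb. bVII6 is a major triad on the lowered seventh degree (the subtonic), borrowed from the parallel minor.
So the chord is Cb-Eb-Gb.
With the 6 figure the chord is in first inversion; from the bass Eb upward in close position it reads Eb-Gb-Cb.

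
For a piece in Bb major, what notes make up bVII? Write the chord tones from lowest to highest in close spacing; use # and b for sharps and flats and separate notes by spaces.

Ab C Eb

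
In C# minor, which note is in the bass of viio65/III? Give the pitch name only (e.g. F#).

F#

The applied chord viio65/III is rooted on D#: D#-F#-A-C.
The figure 65 means first inversion — the third is in the bass.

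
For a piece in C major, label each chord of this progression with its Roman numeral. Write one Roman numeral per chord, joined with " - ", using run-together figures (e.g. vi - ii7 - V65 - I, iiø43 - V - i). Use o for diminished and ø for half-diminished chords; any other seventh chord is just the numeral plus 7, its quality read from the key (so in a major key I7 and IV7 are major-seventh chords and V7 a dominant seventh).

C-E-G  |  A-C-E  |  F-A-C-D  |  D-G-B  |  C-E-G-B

C-E-G has root C, degree 1 in C major, so I.
A-C-E has root A, degree 6 in C major, so vi.
F-A-C-D: minor seventh chord on D = scale degree 2 → ii65.
D-G-B has root G, degree 5 in C major, so V64.
C-E-G-B: root C is the tonic; major seventh chord there is I7.

I - vi - ii65 - V64 - I7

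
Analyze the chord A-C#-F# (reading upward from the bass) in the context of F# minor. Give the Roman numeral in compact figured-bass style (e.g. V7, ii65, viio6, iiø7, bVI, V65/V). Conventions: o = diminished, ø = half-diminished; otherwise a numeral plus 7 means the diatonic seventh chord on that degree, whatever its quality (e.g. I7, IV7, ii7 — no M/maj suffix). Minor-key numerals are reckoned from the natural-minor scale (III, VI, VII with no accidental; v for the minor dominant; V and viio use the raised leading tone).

Stacked in thirds the chord is F#-A-C#: a minor triad on F#.
F# is scale degree 1 in F# minor, and a minor triad on that degree is written i.
With A in the bass the chord is in first inversion, so the figured bass is 6.

i6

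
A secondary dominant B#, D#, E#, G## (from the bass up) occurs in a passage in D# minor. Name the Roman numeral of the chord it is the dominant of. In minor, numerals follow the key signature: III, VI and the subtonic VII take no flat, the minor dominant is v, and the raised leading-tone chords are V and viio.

The chord is a dominant seventh chord on E#.
A dominant resolves down a perfect fifth: E# → A#. In D# minor, A# is scale degree 5, i.e. V.

V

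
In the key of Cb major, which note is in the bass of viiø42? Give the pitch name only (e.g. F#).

Ab

viiø in Cb major has root Bb; the chord is Bb-Db-Fb-Ab.
The figure 42 means third inversion — the seventh is in the bass.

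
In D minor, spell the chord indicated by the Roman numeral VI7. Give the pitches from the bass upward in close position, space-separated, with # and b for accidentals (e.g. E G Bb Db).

Bb D F A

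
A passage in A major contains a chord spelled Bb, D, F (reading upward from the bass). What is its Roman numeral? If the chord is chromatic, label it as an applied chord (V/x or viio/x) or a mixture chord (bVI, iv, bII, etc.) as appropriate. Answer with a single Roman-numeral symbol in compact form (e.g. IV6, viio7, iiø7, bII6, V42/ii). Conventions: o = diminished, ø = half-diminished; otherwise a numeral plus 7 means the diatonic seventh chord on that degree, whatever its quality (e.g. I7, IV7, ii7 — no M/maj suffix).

The pitches Bb-D-F form a major triad rooted on Bb.
Bb is the lowered second degree of A major (diatonic 2 would be B). This is the Neapolitan chord — a major triad on the lowered second degree.

bII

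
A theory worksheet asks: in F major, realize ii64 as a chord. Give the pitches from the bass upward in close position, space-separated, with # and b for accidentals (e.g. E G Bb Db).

The numeral's case and figure indicate a minor triad. In F major its root, scale degree 2, is G.
Stacking thirds from G gives G-Bb-D.
With the 64 figure the chord is in second inversion; from the bass D upward in close position it reads D-G-Bb.

D G Bb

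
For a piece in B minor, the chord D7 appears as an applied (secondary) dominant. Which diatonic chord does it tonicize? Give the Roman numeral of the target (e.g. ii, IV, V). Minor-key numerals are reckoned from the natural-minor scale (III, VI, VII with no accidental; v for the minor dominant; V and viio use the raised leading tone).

VI

The chord is a dominant seventh chord on D.
A dominant resolves down a perfect fifth: D → G. In B minor, G is scale degree 6, i.e. VI.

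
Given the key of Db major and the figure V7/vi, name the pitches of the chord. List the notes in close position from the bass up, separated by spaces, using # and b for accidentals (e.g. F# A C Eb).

The slash means an applied dominant: we want the dominant of vi. In Db major, vi is Bb minor, and its dominant is built on F.
Building a dominant seventh chord on F gives F-A-C-Eb.

F A C Eb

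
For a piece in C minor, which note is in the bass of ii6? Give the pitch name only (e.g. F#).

ii in C minor has root D; the chord is D-F-A.
The figure 6 means first inversion — the third is in the bass.

F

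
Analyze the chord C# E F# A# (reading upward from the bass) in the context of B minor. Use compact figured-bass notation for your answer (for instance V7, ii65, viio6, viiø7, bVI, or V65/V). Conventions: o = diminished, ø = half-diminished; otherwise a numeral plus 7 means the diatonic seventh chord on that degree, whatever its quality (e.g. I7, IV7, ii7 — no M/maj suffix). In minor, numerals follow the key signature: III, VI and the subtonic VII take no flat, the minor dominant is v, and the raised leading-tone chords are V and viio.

Stacked in thirds the chord is F#-A#-C#-E: a dominant seventh chord on F#.
In B minor, F# is the dominant; the diatonic dominant seventh chord there is V7.
With C# in the bass the chord is in second inversion, so the figured bass is 43.

V43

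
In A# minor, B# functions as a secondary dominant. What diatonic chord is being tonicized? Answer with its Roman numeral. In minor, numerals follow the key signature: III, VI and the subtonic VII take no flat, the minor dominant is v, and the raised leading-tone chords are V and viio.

V

The chord is a major triad on B#.
A dominant resolves down a perfect fifth: B# → E#. In A# minor, E# is scale degree 5, i.e. V.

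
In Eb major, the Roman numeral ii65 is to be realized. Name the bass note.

Ab

ii in Eb major has root F; the chord is F-Ab-C-Eb.
The figure 65 means first inversion — the third is in the bass.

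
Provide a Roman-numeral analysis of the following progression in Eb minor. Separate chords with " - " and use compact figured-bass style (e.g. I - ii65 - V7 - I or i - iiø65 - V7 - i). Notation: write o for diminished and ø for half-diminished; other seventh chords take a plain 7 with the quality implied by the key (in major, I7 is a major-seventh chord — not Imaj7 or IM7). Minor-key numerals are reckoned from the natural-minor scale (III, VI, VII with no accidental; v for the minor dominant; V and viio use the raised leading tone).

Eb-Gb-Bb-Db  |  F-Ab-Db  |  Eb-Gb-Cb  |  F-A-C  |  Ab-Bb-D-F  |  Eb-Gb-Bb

i7 - VII6 - VI6 - V/V - V42 - i

Eb-Gb-Bb-Db: minor seventh chord on Eb = scale degree 1 → i7.
F-Ab-Db: root Db is the subtonic; major triad there is VII6.
Eb-Gb-Cb: major triad on Cb = scale degree 6 → VI6.
F-A-C is the secondary dominant of V (major triad on F): V/V.
Ab-Bb-D-F: dominant seventh chord on Bb = scale degree 5 → V42.
Eb-Gb-Bb: root Eb is the tonic; minor triad there is i.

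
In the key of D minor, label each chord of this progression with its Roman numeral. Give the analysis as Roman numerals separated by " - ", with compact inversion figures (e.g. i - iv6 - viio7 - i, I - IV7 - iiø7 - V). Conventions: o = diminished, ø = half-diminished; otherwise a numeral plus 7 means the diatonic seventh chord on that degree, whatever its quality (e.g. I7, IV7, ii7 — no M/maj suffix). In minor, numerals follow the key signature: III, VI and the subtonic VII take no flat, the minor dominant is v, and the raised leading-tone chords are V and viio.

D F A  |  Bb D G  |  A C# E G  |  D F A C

D-F-A: minor triad on D = scale degree 1 → i.
Bb-D-G has root G, degree 4 in D minor, so iv6.
A-C#-E-G: root A is the dominant; dominant seventh chord there is V7.
D-F-A-C: root D is the tonic; minor seventh chord there is i7.

i - iv6 - V7 - i7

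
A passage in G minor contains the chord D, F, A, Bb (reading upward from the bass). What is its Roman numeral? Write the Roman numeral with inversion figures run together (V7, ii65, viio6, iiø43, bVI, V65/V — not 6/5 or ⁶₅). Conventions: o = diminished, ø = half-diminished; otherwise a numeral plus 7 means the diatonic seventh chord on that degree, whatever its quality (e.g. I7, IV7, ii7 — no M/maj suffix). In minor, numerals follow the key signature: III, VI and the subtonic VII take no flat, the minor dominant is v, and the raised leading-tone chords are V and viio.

III65

Stacked in thirds the chord is Bb-D-F-A: a major seventh chord on Bb.
Bb is scale degree 3 in G minor, and a major seventh chord on that degree is written III7.
With D in the bass the chord is in first inversion, so the figured bass is 65.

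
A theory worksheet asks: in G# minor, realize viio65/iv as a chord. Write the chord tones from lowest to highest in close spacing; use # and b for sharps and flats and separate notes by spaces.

D# F# A B#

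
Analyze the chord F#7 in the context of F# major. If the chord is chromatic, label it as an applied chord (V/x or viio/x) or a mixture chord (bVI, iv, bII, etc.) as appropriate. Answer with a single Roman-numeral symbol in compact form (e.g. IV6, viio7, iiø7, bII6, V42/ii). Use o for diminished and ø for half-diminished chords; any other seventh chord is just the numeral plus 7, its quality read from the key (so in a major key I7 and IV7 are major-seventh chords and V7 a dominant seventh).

V7/IV

The pitches F#-A#-C#-E form a dominant seventh chord rooted on F#.
F# is not a diatonic chord root with this quality in F# major, but it lies a perfect fifth above B (IV), so the chord functions as an applied dominant of IV.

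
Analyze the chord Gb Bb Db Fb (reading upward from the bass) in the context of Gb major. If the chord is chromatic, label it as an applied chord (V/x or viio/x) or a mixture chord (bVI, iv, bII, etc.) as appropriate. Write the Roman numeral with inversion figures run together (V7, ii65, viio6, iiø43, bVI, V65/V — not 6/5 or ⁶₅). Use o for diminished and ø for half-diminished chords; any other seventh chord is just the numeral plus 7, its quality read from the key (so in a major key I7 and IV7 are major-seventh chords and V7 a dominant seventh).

V7/IV

Stacked in thirds the chord is Gb-Bb-Db-Fb: a dominant seventh chord on Gb.
Gb is not a diatonic chord root with this quality in Gb major, but it lies a perfect fifth above Cb (IV), so the chord functions as an applied dominant of IV.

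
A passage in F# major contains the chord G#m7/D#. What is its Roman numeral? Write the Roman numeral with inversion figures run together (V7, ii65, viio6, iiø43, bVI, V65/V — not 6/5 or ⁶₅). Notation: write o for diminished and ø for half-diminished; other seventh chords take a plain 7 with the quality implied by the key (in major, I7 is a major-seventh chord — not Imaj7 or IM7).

ii43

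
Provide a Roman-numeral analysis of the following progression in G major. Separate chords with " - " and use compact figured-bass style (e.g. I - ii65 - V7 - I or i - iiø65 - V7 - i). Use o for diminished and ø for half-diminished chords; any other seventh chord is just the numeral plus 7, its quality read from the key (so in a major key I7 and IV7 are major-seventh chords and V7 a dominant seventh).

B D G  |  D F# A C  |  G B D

B-D-G: root G is the tonic; major triad there is I6.
D-F#-A-C: root D is the dominant; dominant seventh chord there is V7.
G-B-D: major triad on G = scale degree 1 → I.

I6 - V7 - I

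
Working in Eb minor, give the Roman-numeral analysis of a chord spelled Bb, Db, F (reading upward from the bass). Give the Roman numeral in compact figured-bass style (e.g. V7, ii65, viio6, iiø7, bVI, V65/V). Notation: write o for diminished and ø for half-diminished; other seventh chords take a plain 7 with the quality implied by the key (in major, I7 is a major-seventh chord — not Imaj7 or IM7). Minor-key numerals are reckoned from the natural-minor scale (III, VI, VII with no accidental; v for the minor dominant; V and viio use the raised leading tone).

The pitches Bb-Db-F form a minor triad rooted on Bb.
In Eb minor, Bb is the dominant; the diatonic minor triad there is v.

v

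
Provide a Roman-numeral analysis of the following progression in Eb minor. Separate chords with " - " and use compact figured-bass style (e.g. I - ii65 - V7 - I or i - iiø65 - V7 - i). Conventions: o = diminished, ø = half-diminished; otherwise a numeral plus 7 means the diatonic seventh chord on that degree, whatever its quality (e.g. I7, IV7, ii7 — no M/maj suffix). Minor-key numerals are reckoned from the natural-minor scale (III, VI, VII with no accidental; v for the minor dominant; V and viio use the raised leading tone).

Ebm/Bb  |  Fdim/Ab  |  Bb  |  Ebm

i64 - iio6 - V - i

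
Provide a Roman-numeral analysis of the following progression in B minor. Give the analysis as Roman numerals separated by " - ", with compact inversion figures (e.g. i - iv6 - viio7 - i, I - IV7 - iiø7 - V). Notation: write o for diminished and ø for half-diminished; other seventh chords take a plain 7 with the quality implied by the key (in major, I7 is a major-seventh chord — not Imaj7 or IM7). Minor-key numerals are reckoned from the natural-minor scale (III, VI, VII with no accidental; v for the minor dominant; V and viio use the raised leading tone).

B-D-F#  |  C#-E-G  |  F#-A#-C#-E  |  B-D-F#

B-D-F#: minor triad on B = scale degree 1 → i.
C#-E-G: root C# is the supertonic; diminished triad there is iio.
F#-A#-C#-E: dominant seventh chord on F# = scale degree 5 → V7.
B-D-F#: root B is the tonic; minor triad there is i.

i - iio - V7 - i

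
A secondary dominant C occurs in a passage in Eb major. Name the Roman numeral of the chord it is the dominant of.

The chord is a major triad on C.
A dominant resolves down a perfect fifth: C → F. In Eb major, F is scale degree 2, i.e. ii.

ii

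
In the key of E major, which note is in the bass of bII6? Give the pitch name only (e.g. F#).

A

bII in E major has root F; the chord is F-A-C.
The figure 6 means first inversion — the third is in the bass.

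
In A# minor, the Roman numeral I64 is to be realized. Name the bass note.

E#

I in A# minor has root A#; the chord is A#-C##-E#.
The figure 64 means second inversion — the fifth is in the bass.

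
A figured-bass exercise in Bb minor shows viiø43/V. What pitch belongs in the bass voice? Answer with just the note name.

The applied chord viiø43/V is rooted on E: E-G-Bb-D.
The figure 43 means second inversion — the fifth is in the bass.

Bb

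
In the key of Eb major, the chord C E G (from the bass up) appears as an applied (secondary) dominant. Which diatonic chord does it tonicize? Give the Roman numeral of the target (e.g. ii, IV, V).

ii

The chord is a major triad on C.
A dominant resolves down a perfect fifth: C → F. In Eb major, F is scale degree 2, i.e. ii.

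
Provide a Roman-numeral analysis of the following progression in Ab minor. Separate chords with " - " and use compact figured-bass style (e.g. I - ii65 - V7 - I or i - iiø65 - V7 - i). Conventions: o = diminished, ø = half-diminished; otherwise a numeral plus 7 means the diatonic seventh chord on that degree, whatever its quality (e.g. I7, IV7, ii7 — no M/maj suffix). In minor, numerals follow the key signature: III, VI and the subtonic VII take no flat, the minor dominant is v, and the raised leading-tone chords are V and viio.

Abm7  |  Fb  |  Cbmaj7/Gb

Abm7: minor seventh chord on Ab = scale degree 1 → i7.
Fb has root Fb, degree 6 in Ab minor, so VI.
Cbmaj7/Gb has root Cb, degree 3 in Ab minor, so III43.

i7 - VI - III43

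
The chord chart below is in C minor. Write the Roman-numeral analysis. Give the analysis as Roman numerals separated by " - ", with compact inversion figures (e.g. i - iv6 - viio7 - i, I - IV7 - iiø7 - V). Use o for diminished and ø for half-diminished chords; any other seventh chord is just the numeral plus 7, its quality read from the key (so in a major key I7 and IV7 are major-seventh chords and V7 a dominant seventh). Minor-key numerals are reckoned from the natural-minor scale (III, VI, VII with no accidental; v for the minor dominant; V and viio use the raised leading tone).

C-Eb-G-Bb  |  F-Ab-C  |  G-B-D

i7 - iv - V

C-Eb-G-Bb: minor seventh chord on C = scale degree 1 → i7.
F-Ab-C: minor triad on F = scale degree 4 → iv.
G-B-D has root G, degree 5 in C minor, so V.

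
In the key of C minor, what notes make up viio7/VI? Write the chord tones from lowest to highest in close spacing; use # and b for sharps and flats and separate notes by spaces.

viio7/VI is a secondary leading-tone chord. The target VI is Ab in C minor; the applied chord is rooted a semitone below, on G.
Building a fully diminished seventh chord on G gives G-Bb-Db-Fb.

G Bb Db Fb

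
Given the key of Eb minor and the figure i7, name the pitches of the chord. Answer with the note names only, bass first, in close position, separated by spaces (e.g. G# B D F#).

Eb Gb Bb Db

In Eb minor, the first degree is Eb, and the diatonic chord built there is a minor seventh chord.
Stacking thirds from Eb gives Eb-Gb-Bb-Db.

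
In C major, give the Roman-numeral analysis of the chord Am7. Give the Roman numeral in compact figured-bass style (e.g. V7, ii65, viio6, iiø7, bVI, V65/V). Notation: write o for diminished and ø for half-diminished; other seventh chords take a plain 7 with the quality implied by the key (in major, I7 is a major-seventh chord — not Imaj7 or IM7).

Stacked in thirds the chord is A-C-E-G: a minor seventh chord on A.
A is scale degree 6 in C major, and a minor seventh chord on that degree is written vi7.

vi7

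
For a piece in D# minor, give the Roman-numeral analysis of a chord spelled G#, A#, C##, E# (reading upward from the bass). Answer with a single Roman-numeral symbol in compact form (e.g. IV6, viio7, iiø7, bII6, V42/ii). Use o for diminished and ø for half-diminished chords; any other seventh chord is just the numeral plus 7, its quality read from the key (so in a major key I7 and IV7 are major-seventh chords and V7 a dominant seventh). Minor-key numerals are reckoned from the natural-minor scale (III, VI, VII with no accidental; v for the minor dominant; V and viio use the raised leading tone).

Stacked in thirds the chord is A#-C##-E#-G#: a dominant seventh chord on A#.
In D# minor, A# is the dominant; the diatonic dominant seventh chord there is V7.
With G# in the bass the chord is in third inversion, so the figured bass is 42.

V42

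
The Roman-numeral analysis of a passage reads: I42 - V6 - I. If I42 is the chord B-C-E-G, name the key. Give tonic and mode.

C major

The anchor chord is a major seventh chord on C, labeled I42.
If C is scale degree 1 and the mode makes that degree carry a major seventh chord, the tonic is C and the mode is major.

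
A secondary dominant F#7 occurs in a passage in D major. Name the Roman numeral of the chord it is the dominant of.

vi

The chord is a dominant seventh chord on F#.
A dominant resolves down a perfect fifth: F# → B. In D major, B is scale degree 6, i.e. vi.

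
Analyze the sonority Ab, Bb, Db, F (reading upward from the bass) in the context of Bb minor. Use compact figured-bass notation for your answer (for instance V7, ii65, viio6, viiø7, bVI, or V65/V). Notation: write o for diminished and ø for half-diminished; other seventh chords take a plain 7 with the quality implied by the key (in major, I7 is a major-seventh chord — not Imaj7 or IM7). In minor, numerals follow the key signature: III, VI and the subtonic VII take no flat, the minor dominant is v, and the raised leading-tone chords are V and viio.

i42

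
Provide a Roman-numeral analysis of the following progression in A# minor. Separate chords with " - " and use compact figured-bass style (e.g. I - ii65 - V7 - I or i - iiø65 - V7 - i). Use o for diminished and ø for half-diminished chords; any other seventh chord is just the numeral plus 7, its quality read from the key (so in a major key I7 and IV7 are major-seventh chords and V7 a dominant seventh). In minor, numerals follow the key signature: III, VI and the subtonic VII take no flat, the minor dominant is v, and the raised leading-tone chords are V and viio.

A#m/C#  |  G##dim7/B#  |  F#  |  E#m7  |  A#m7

A#m/C#: minor triad on A# = scale degree 1 → i6.
G##dim7/B#: root G## is the leading tone; fully diminished seventh chord there is viio65.
F#: major triad on F# = scale degree 6 → VI.
E#m7: minor seventh chord on E# = scale degree 5 → v7.
A#m7: minor seventh chord on A# = scale degree 1 → i7.

i6 - viio65 - VI - v7 - i7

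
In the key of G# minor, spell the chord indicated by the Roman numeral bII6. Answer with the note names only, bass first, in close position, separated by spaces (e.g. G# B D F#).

C# E A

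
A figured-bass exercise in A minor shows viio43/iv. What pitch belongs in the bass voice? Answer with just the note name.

G

The applied chord viio43/iv is rooted on C#: C#-E-G-Bb.
The figure 43 means second inversion — the fifth is in the bass.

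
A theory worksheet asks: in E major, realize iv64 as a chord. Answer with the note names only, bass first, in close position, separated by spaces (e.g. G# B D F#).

E A C

Scale degree 4 in E major is A; here the chord built on it is altered to a minor triad. iv64 is the minor subdominant, borrowed from the parallel minor.
So the chord is A-C-E, a minor triad.
The figured bass 64 indicates second inversion, placing the fifth (E) in the bass: E-A-C.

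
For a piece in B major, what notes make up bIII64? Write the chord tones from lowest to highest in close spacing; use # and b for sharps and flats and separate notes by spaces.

A D F#

Scale degree 3 in B major is D#; lowering it a half step gives D. bIII64 is a major triad on the lowered third degree, borrowed from the parallel minor.
So the chord is D-F#-A, a major triad.
The figured bass 64 indicates second inversion, placing the fifth (A) in the bass: A-D-F#.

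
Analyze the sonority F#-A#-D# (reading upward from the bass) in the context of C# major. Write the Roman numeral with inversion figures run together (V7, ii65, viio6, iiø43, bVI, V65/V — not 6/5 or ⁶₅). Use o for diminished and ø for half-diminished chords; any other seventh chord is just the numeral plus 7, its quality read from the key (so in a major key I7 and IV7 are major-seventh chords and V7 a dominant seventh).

ii6

Stacked in thirds the chord is D#-F#-A#: a minor triad on D#.
D# is scale degree 2 in C# major, and a minor triad on that degree is written ii.
With F# in the bass the chord is in first inversion, so the figured bass is 6.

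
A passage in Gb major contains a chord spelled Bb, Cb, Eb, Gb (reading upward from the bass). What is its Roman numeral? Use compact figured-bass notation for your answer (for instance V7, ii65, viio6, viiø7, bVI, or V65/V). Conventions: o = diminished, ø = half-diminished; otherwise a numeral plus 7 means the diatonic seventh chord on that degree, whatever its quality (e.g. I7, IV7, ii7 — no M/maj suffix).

The pitches Cb-Eb-Gb-Bb form a major seventh chord rooted on Cb.
Cb is scale degree 4 in Gb major, and a major seventh chord on that degree is written IV7.
With Bb in the bass the chord is in third inversion, so the figured bass is 42.

IV42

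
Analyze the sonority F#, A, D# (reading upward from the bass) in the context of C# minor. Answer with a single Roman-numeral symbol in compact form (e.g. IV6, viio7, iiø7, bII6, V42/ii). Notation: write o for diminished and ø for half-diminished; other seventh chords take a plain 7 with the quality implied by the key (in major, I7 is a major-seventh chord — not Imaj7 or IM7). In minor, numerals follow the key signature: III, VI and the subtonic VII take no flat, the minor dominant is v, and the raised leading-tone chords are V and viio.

The pitches D#-F#-A form a diminished triad rooted on D#.
In C# minor, D# is the supertonic; the diatonic diminished triad there is iio.
With F# in the bass the chord is in first inversion, so the figured bass is 6.

iio6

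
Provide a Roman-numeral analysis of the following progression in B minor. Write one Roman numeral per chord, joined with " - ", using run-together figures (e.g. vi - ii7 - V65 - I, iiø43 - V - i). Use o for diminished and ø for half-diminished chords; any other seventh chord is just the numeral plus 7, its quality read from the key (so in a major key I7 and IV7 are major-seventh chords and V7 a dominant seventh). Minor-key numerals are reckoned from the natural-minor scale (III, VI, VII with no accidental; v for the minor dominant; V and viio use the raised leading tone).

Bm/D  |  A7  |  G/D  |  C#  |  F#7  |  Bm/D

Bm/D: minor triad on B = scale degree 1 → i6.
A7: root A is the subtonic; dominant seventh chord there is VII7.
G/D has root G, degree 6 in B minor, so VI64.
C# is the secondary dominant of V (major triad on C#): V/V.
F#7: root F# is the dominant; dominant seventh chord there is V7.
Bm/D: minor triad on B = scale degree 1 → i6.

i6 - VII7 - VI64 - V/V - V7 - i6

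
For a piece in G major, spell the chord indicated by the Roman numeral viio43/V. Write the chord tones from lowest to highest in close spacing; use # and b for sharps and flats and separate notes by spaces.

G Bb C# E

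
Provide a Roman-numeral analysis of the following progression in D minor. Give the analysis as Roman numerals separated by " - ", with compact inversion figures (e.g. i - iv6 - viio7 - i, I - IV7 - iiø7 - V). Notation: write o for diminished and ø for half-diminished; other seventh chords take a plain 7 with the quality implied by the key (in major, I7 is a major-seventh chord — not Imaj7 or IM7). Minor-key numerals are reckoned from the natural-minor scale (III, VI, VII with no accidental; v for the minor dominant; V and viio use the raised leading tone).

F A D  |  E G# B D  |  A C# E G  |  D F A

i6 - V7/V - V7 - i

F-A-D: root D is the tonic; minor triad there is i6.
E-G#-B-D is the secondary dominant of V (dominant seventh chord on E): V7/V.
A-C#-E-G: root A is the dominant; dominant seventh chord there is V7.
D-F-A: root D is the tonic; minor triad there is i.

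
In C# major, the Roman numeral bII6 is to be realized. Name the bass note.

bII in C# major has root D; the chord is D-F#-A.
The figure 6 means first inversion — the third is in the bass.

F#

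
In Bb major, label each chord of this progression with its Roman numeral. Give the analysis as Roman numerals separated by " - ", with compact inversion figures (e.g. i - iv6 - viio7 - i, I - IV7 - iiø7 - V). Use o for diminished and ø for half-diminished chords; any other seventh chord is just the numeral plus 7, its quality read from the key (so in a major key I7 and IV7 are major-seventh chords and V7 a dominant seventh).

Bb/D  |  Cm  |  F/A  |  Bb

Bb/D: major triad on Bb = scale degree 1 → I6.
Cm: root C is the supertonic; minor triad there is ii.
F/A: major triad on F = scale degree 5 → V6.
Bb: major triad on Bb = scale degree 1 → I.

I6 - ii - V6 - I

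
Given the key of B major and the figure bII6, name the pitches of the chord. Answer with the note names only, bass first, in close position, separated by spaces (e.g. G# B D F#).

E G C

bII6 is the Neapolitan sixth — a major triad on the lowered second degree, here in its customary first inversion. In B major that root is C.
So the chord is C-E-G, a major triad.
The figured bass 6 indicates first inversion, placing the third (E) in the bass: E-G-C.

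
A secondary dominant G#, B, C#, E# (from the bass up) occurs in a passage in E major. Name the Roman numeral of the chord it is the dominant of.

The chord is a dominant seventh chord on C#.
A dominant resolves down a perfect fifth: C# → F#. In E major, F# is scale degree 2, i.e. ii.

ii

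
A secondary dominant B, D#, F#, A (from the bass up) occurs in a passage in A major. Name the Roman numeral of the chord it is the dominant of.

V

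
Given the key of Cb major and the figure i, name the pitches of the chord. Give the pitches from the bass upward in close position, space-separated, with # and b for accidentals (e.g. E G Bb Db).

Cb Ebb Gb

Scale degree 1 in Cb major is Cb; here the chord built on it is altered to a minor triad. i is the minor tonic, borrowed from the parallel minor.
So the chord is Cb-Ebb-Gb, a minor triad.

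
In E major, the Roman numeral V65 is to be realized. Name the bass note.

D#

V in E major has root B; the chord is B-D#-F#-A.
The figure 65 means first inversion — the third is in the bass.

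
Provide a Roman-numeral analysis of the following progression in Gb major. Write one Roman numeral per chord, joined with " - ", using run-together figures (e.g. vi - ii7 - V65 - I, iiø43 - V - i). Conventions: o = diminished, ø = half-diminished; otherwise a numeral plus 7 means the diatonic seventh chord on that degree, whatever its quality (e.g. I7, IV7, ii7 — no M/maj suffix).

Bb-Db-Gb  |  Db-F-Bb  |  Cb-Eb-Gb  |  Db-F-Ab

Bb-Db-Gb: major triad on Gb = scale degree 1 → I6.
Db-F-Bb: minor triad on Bb = scale degree 3 → iii6.
Cb-Eb-Gb: major triad on Cb = scale degree 4 → IV.
Db-F-Ab: major triad on Db = scale degree 5 → V.

I6 - iii6 - IV - V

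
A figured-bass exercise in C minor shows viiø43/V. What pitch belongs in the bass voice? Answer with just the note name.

C

The applied chord viiø43/V is rooted on F#: F#-A-C-E.
The figure 43 means second inversion — the fifth is in the bass.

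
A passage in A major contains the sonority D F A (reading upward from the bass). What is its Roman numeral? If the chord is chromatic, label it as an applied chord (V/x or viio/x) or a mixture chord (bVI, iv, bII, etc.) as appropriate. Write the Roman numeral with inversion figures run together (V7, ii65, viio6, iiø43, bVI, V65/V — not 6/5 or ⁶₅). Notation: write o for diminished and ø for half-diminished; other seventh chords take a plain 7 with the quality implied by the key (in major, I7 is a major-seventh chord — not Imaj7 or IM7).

iv

The pitches D-F-A form a minor triad rooted on D.
D is the fourth degree of A major. This is the minor subdominant, borrowed from the parallel minor.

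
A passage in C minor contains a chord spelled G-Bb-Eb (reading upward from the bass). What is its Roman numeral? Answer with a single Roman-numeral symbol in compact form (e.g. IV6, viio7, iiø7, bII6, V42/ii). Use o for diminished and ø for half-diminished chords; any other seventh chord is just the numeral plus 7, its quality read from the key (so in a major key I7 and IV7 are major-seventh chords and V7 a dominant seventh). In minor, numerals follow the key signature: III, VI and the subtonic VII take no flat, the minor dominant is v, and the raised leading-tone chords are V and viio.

III6

The pitches Eb-G-Bb form a major triad rooted on Eb.
Eb is scale degree 3 in C minor, and a major triad on that degree is written III.
With G in the bass the chord is in first inversion, so the figured bass is 6.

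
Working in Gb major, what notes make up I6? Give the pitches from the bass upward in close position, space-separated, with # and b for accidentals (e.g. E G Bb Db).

Bb Db Gb

The numeral's case and figure indicate a major triad. In Gb major its root, the first degree, is Gb.
Stacking thirds from Gb gives Gb-Bb-Db.
With the 6 figure the chord is in first inversion; from the bass Bb upward in close position it reads Bb-Db-Gb.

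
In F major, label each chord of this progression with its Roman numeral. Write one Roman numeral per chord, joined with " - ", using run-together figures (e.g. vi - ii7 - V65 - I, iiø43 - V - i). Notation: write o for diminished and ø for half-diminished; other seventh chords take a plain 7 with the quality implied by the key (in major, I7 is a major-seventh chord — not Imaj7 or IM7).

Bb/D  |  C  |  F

IV6 - V - I

Bb/D: root Bb is the subdominant; major triad there is IV6.
C: major triad on C = scale degree 5 → V.
F: major triad on F = scale degree 1 → I.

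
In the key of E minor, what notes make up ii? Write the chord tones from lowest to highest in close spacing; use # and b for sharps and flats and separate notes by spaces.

ii is the minor supertonic, borrowed from the parallel major (the Dorian ii). In E minor that root is F#.
So the chord is F#-A-C#.

F# A C#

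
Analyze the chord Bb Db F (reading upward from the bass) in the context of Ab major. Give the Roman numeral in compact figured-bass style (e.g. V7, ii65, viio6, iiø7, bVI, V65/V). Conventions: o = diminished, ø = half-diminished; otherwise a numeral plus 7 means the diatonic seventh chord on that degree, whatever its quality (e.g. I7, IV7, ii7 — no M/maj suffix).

The pitches Bb-Db-F form a minor triad rooted on Bb.
In Ab major, Bb is the supertonic; the diatonic minor triad there is ii.

ii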